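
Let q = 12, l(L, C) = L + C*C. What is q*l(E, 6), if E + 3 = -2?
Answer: 372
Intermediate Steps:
E = -5 (E = -3 - 2 = -5)
l(L, C) = L + C²
q*l(E, 6) = 12*(-5 + 6²) = 12*(-5 + 36) = 12*31 = 372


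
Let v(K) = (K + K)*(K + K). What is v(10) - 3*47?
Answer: 259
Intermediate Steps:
v(K) = 4*K**2 (v(K) = (2*K)*(2*K) = 4*K**2)
v(10) - 3*47 = 4*10**2 - 3*47 = 4*100 - 141 = 400 - 141 = 259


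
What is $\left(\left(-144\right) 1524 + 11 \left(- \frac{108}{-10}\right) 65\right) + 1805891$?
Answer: $1594157$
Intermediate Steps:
$\left(\left(-144\right) 1524 + 11 \left(- \frac{108}{-10}\right) 65\right) + 1805891 = \left(-219456 + 11 \left(\left(-108\right) \left(- \frac{1}{10}\right)\right) 65\right) + 1805891 = \left(-219456 + 11 \cdot \frac{54}{5} \cdot 65\right) + 1805891 = \left(-219456 + \frac{594}{5} \cdot 65\right) + 1805891 = \left(-219456 + 7722\right) + 1805891 = -211734 + 1805891 = 1594157$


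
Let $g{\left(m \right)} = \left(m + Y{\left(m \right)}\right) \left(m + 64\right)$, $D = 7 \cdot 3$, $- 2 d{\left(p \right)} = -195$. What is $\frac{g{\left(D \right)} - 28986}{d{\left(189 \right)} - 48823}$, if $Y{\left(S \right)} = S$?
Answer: $\frac{50832}{97451} \approx 0.52162$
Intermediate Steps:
$d{\left(p \right)} = \frac{195}{2}$ ($d{\left(p \right)} = \left(- \frac{1}{2}\right) \left(-195\right) = \frac{195}{2}$)
$D = 21$
$g{\left(m \right)} = 2 m \left(64 + m\right)$ ($g{\left(m \right)} = \left(m + m\right) \left(m + 64\right) = 2 m \left(64 + m\right)$)
$\frac{g{\left(D \right)} - 28986}{d{\left(189 \right)} - 48823} = \frac{2 \cdot 21 \left(64 + 21\right) - 28986}{\frac{195}{2} - 48823} = \frac{2 \cdot 21 \cdot 85 - 28986}{- \frac{97451}{2}} = \left(3570 - 28986\right) \left(- \frac{2}{97451}\right) = \left(-25416\right) \left(- \frac{2}{97451}\right) = \frac{50832}{97451}$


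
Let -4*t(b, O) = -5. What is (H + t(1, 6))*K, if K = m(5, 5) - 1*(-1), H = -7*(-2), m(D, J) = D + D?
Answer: 671/4 ≈ 167.75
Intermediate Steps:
t(b, O) = 5/4 (t(b, O) = -¼*(-5) = 5/4)
m(D, J) = 2*D
H = 14
K = 11 (K = 2*5 - 1*(-1) = 10 + 1 = 11)
(H + t(1, 6))*K = (14 + 5/4)*11 = (61/4)*11 = 671/4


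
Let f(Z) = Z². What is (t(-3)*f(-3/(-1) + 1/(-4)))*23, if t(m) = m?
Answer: -8349/16 ≈ -521.81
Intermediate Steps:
(t(-3)*f(-3/(-1) + 1/(-4)))*23 = -3*(-3/(-1) + 1/(-4))²*23 = -3*(-3*(-1) + 1*(-¼))²*23 = -3*(3 - ¼)²*23 = -3*(11/4)²*23 = -3*121/16*23 = -363/16*23 = -8349/16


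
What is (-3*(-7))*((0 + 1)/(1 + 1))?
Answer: 21/2 ≈ 10.500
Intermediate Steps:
(-3*(-7))*((0 + 1)/(1 + 1)) = 21*(1/2) = 21*(1*(½)) = 21*(½) = 21/2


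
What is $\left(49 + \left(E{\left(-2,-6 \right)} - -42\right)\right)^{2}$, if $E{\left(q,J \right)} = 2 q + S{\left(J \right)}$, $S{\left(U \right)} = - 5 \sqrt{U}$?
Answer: $7419 - 870 i \sqrt{6} \approx 7419.0 - 2131.1 i$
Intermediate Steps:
$E{\left(q,J \right)} = - 5 \sqrt{J} + 2 q$ ($E{\left(q,J \right)} = 2 q - 5 \sqrt{J} = - 5 \sqrt{J} + 2 q$)
$\left(49 + \left(E{\left(-2,-6 \right)} - -42\right)\right)^{2} = \left(49 + \left(\left(- 5 \sqrt{-6} + 2 \left(-2\right)\right) - -42\right)\right)^{2} = \left(49 + \left(\left(- 5 i \sqrt{6} - 4\right) + 42\right)\right)^{2} = \left(49 + \left(\left(-4 - 5 i \sqrt{6}\right) + 42\right)\right)^{2} = \left(49 + \left(38 - 5 i \sqrt{6}\right)\right)^{2} = \left(87 - 5 i \sqrt{6}\right)^{2}$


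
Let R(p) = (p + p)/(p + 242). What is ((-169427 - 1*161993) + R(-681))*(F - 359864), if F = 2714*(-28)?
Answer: 63413568997408/439 ≈ 1.4445e+11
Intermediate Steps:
R(p) = 2*p/(242 + p) (R(p) = (2*p)/(242 + p) = 2*p/(242 + p))
F = -75992
((-169427 - 1*161993) + R(-681))*(F - 359864) = ((-169427 - 1*161993) + 2*(-681)/(242 - 681))*(-75992 - 359864) = ((-169427 - 161993) + 2*(-681)/(-439))*(-435856) = (-331420 + 2*(-681)*(-1/439))*(-435856) = (-331420 + 1362/439)*(-435856) = -145492018/439*(-435856) = 63413568997408/439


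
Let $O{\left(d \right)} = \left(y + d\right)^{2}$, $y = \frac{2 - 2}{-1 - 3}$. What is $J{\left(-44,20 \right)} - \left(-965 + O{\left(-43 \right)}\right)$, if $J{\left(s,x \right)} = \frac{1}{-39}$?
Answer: $- \frac{34477}{39} \approx -884.03$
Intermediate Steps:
$J{\left(s,x \right)} = - \frac{1}{39}$
$y = 0$ ($y = \frac{0}{-4} = 0 \left(- \frac{1}{4}\right) = 0$)
$O{\left(d \right)} = d^{2}$ ($O{\left(d \right)} = \left(0 + d\right)^{2} = d^{2}$)
$J{\left(-44,20 \right)} - \left(-965 + O{\left(-43 \right)}\right) = - \frac{1}{39} + \left(965 - \left(-43\right)^{2}\right) = - \frac{1}{39} + \left(965 - 1849\right) = - \frac{1}{39} - 884 = - \frac{34477}{39}$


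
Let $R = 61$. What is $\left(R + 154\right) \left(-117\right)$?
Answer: $-25155$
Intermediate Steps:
$\left(R + 154\right) \left(-117\right) = \left(61 + 154\right) \left(-117\right) = 215 \left(-117\right) = -25155$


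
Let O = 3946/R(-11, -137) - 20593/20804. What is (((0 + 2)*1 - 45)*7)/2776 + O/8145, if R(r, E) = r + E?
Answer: -162186353081/1450366879080 ≈ -0.11182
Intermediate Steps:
R(r, E) = E + r
O = -21285087/769748 (O = 3946/(-137 - 11) - 20593/20804 = 3946/(-148) - 20593*1/20804 = 3946*(-1/148) - 20593/20804 = -1973/74 - 20593/20804 = -21285087/769748 ≈ -27.652)
(((0 + 2)*1 - 45)*7)/2776 + O/8145 = (((0 + 2)*1 - 45)*7)/2776 - 21285087/769748/8145 = ((2*1 - 45)*7)*(1/2776) - 21285087/769748*1/8145 = ((2 - 45)*7)*(1/2776) - 7095029/2089865820 = -43*7*(1/2776) - 7095029/2089865820 = -301*1/2776 - 7095029/2089865820 = -301/2776 - 7095029/2089865820 = -162186353081/1450366879080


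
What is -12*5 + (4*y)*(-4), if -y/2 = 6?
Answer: 132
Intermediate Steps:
y = -12 (y = -2*6 = -12)
-12*5 + (4*y)*(-4) = -12*5 + (4*(-12))*(-4) = -60 - 48*(-4) = -60 + 192 = 132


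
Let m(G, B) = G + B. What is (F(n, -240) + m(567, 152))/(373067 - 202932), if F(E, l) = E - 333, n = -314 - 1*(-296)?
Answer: 368/170135 ≈ 0.0021630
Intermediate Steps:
n = -18 (n = -314 + 296 = -18)
F(E, l) = -333 + E
m(G, B) = B + G
(F(n, -240) + m(567, 152))/(373067 - 202932) = ((-333 - 18) + (152 + 567))/(373067 - 202932) = (-351 + 719)/170135 = 368*(1/170135) = 368/170135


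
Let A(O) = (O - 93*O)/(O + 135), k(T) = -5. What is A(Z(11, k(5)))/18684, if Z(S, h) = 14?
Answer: -322/695979 ≈ -0.00046266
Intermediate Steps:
A(O) = -92*O/(135 + O) (A(O) = (-92*O)/(135 + O) = -92*O/(135 + O))
A(Z(11, k(5)))/18684 = -92*14/(135 + 14)/18684 = -92*14/149*(1/18684) = -92*14*1/149*(1/18684) = -1288/149*1/18684 = -322/695979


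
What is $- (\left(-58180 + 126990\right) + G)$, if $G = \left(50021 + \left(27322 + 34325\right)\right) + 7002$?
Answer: $-187480$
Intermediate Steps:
$G = 118670$ ($G = \left(50021 + 61647\right) + 7002 = 111668 + 7002 = 118670$)
$- (\left(-58180 + 126990\right) + G) = - (\left(-58180 + 126990\right) + 118670) = - (68810 + 118670) = \left(-1\right) 187480 = -187480$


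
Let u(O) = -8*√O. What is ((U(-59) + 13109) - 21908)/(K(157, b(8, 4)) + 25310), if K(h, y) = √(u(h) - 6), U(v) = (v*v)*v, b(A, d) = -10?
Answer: -214178/(25310 + I*√(6 + 8*√157)) ≈ -8.4622 + 0.0034461*I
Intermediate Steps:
U(v) = v³ (U(v) = v²*v = v³)
K(h, y) = √(-6 - 8*√h) (K(h, y) = √(-8*√h - 6) = √(-6 - 8*√h))
((U(-59) + 13109) - 21908)/(K(157, b(8, 4)) + 25310) = (((-59)³ + 13109) - 21908)/(√(-6 - 8*√157) + 25310) = ((-205379 + 13109) - 21908)/(25310 + √(-6 - 8*√157)) = (-192270 - 21908)/(25310 + √(-6 - 8*√157)) = -214178/(25310 + √(-6 - 8*√157))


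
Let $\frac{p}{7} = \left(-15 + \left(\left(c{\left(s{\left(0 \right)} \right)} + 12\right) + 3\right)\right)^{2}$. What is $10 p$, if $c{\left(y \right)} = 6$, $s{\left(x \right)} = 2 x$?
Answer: $2520$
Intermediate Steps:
$p = 252$ ($p = 7 \left(-15 + \left(\left(6 + 12\right) + 3\right)\right)^{2} = 7 \left(-15 + \left(18 + 3\right)\right)^{2} = 7 \left(-15 + 21\right)^{2} = 7 \cdot 6^{2} = 7 \cdot 36 = 252$)
$10 p = 10 \cdot 252 = 2520$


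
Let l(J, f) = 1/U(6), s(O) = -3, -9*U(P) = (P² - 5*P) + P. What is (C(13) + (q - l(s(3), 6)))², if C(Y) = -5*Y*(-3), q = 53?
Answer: 990025/16 ≈ 61877.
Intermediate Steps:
U(P) = -P²/9 + 4*P/9 (U(P) = -((P² - 5*P) + P)/9 = -(P² - 4*P)/9 = -P²/9 + 4*P/9)
l(J, f) = -¾ (l(J, f) = 1/((⅑)*6*(4 - 1*6)) = 1/((⅑)*6*(4 - 6)) = 1/((⅑)*6*(-2)) = 1/(-4/3) = -¾)
C(Y) = 15*Y
(C(13) + (q - l(s(3), 6)))² = (15*13 + (53 - 1*(-¾)))² = (195 + (53 + ¾))² = (195 + 215/4)² = (995/4)² = 990025/16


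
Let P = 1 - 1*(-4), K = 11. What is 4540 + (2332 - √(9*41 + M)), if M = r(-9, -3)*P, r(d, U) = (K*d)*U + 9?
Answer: 6872 - 3*√211 ≈ 6828.4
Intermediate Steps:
r(d, U) = 9 + 11*U*d (r(d, U) = (11*d)*U + 9 = 11*U*d + 9 = 9 + 11*U*d)
P = 5 (P = 1 + 4 = 5)
M = 1530 (M = (9 + 11*(-3)*(-9))*5 = (9 + 297)*5 = 306*5 = 1530)
4540 + (2332 - √(9*41 + M)) = 4540 + (2332 - √(9*41 + 1530)) = 4540 + (2332 - √(369 + 1530)) = 4540 + (2332 - √1899) = 4540 + (2332 - 3*√211) = 6872 - 3*√211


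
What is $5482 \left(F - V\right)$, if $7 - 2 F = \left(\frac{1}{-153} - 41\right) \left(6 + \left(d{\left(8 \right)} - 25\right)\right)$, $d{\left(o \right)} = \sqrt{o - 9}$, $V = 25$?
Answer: $- \frac{344776685}{153} + \frac{17197034 i}{153} \approx -2.2534 \cdot 10^{6} + 1.124 \cdot 10^{5} i$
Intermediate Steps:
$d{\left(o \right)} = \sqrt{-9 + o}$
$F = - \frac{118135}{306} + \frac{3137 i}{153}$ ($F = \frac{7}{2} - \frac{\left(\frac{1}{-153} - 41\right) \left(6 + \left(\sqrt{-9 + 8} - 25\right)\right)}{2} = \frac{7}{2} - \frac{\left(- \frac{1}{153} - 41\right) \left(6 - \left(25 - \sqrt{-1}\right)\right)}{2} = \frac{7}{2} - \frac{\left(- \frac{6274}{153}\right) \left(6 - \left(25 - i\right)\right)}{2} = \frac{7}{2} - \frac{\left(- \frac{6274}{153}\right) \left(-19 + i\right)}{2} = \frac{7}{2} - \frac{\frac{119206}{153} - \frac{6274 i}{153}}{2} = \frac{7}{2} - \left(\frac{59603}{153} - \frac{3137 i}{153}\right) = - \frac{118135}{306} + \frac{3137 i}{153} \approx -386.06 + 20.503 i$)
$5482 \left(F - V\right) = 5482 \left(\left(- \frac{118135}{306} + \frac{3137 i}{153}\right) - 25\right) = 5482 \left(- \frac{125785}{306} + \frac{3137 i}{153}\right) = - \frac{344776685}{153} + \frac{17197034 i}{153}$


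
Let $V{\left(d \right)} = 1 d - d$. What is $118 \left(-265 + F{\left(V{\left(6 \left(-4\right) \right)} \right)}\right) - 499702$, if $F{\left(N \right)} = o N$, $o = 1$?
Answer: $-530972$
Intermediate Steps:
$V{\left(d \right)} = 0$ ($V{\left(d \right)} = d - d = 0$)
$F{\left(N \right)} = N$ ($F{\left(N \right)} = 1 N = N$)
$118 \left(-265 + F{\left(V{\left(6 \left(-4\right) \right)} \right)}\right) - 499702 = 118 \left(-265 + 0\right) - 499702 = 118 \left(-265\right) - 499702 = -31270 - 499702 = -530972$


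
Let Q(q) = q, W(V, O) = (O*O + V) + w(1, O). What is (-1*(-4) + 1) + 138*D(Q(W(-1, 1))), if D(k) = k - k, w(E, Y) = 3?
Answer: 5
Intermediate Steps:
W(V, O) = 3 + V + O² (W(V, O) = (O*O + V) + 3 = (O² + V) + 3 = (V + O²) + 3 = 3 + V + O²)
D(k) = 0
(-1*(-4) + 1) + 138*D(Q(W(-1, 1))) = (-1*(-4) + 1) + 138*0 = (4 + 1) + 0 = 5 + 0 = 5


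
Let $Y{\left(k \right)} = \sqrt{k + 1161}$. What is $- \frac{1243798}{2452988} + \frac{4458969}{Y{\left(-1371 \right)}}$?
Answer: $- \frac{621899}{1226494} - \frac{1486323 i \sqrt{210}}{70} \approx -0.50705 - 3.077 \cdot 10^{5} i$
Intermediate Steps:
$Y{\left(k \right)} = \sqrt{1161 + k}$
$- \frac{1243798}{2452988} + \frac{4458969}{Y{\left(-1371 \right)}} = - \frac{1243798}{2452988} + \frac{4458969}{\sqrt{1161 - 1371}} = \left(-1243798\right) \frac{1}{2452988} + \frac{4458969}{\sqrt{-210}} = - \frac{621899}{1226494} + \frac{4458969}{i \sqrt{210}} = - \frac{621899}{1226494} + 4458969 \left(- \frac{i \sqrt{210}}{210}\right) = - \frac{621899}{1226494} - \frac{1486323 i \sqrt{210}}{70}$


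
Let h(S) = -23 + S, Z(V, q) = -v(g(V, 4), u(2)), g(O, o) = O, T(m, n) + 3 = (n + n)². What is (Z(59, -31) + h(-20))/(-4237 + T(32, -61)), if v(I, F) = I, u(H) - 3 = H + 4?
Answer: -17/1774 ≈ -0.0095829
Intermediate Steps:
T(m, n) = -3 + 4*n² (T(m, n) = -3 + (n + n)² = -3 + (2*n)² = -3 + 4*n²)
u(H) = 7 + H (u(H) = 3 + (H + 4) = 3 + (4 + H) = 7 + H)
Z(V, q) = -V
(Z(59, -31) + h(-20))/(-4237 + T(32, -61)) = (-1*59 + (-23 - 20))/(-4237 + (-3 + 4*(-61)²)) = (-59 - 43)/(-4237 + (-3 + 4*3721)) = -102/(-4237 + (-3 + 14884)) = -102/(-4237 + 14881) = -102/10644 = -102*1/10644 = -17/1774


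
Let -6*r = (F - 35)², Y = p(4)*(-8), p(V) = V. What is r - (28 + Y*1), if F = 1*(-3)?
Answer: -710/3 ≈ -236.67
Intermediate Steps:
F = -3
Y = -32 (Y = 4*(-8) = -32)
r = -722/3 (r = -(-3 - 35)²/6 = -⅙*(-38)² = -⅙*1444 = -722/3 ≈ -240.67)
r - (28 + Y*1) = -722/3 - (28 - 32*1) = -722/3 - (28 - 32) = -722/3 - 1*(-4) = -722/3 + 4 = -710/3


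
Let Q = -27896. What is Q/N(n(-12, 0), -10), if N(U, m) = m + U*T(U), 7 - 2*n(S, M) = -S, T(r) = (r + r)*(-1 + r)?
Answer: 111584/215 ≈ 519.00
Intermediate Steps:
T(r) = 2*r*(-1 + r) (T(r) = (2*r)*(-1 + r) = 2*r*(-1 + r))
n(S, M) = 7/2 + S/2 (n(S, M) = 7/2 - (-1)*S/2 = 7/2 + S/2)
N(U, m) = m + 2*U**2*(-1 + U) (N(U, m) = m + U*(2*U*(-1 + U)) = m + 2*U**2*(-1 + U))
Q/N(n(-12, 0), -10) = -27896/(-10 + 2*(7/2 + (1/2)*(-12))**2*(-1 + (7/2 + (1/2)*(-12)))) = -27896/(-10 + 2*(7/2 - 6)**2*(-1 + (7/2 - 6))) = -27896/(-10 + 2*(-5/2)**2*(-1 - 5/2)) = -27896/(-10 + 2*(25/4)*(-7/2)) = -27896/(-10 - 175/4) = -27896/(-215/4) = -27896*(-4/215) = 111584/215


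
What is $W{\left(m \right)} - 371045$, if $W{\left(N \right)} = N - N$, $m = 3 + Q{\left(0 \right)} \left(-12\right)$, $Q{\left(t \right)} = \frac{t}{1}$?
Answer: $-371045$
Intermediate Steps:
$Q{\left(t \right)} = t$ ($Q{\left(t \right)} = t 1 = t$)
$m = 3$ ($m = 3 + 0 \left(-12\right) = 3 + 0 = 3$)
$W{\left(N \right)} = 0$
$W{\left(m \right)} - 371045 = 0 - 371045 = -371045$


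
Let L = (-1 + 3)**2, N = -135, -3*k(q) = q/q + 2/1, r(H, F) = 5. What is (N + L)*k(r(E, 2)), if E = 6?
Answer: 131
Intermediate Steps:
k(q) = -1 (k(q) = -(q/q + 2/1)/3 = -(1 + 2*1)/3 = -(1 + 2)/3 = -1/3*3 = -1)
L = 4 (L = 2**2 = 4)
(N + L)*k(r(E, 2)) = (-135 + 4)*(-1) = -131*(-1) = 131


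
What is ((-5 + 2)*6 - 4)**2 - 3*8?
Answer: 460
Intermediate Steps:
((-5 + 2)*6 - 4)**2 - 3*8 = (-3*6 - 4)**2 - 24 = (-18 - 4)**2 - 24 = (-22)**2 - 24 = 484 - 24 = 460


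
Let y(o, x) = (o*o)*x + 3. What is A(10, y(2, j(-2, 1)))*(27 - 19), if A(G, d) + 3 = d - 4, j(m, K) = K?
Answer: 0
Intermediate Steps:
y(o, x) = 3 + x*o**2 (y(o, x) = o**2*x + 3 = x*o**2 + 3 = 3 + x*o**2)
A(G, d) = -7 + d (A(G, d) = -3 + (d - 4) = -3 + (-4 + d) = -7 + d)
A(10, y(2, j(-2, 1)))*(27 - 19) = (-7 + (3 + 1*2**2))*(27 - 19) = (-7 + (3 + 1*4))*8 = (-7 + (3 + 4))*8 = (-7 + 7)*8 = 0*8 = 0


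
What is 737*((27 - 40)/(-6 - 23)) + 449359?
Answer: 13040992/29 ≈ 4.4969e+5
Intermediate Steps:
737*((27 - 40)/(-6 - 23)) + 449359 = 737*(-13/(-29)) + 449359 = 737*(-13*(-1/29)) + 449359 = 737*(13/29) + 449359 = 9581/29 + 449359 = 13040992/29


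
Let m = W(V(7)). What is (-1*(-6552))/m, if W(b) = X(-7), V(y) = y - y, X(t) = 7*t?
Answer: -936/7 ≈ -133.71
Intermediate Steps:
V(y) = 0
W(b) = -49 (W(b) = 7*(-7) = -49)
m = -49
(-1*(-6552))/m = -1*(-6552)/(-49) = 6552*(-1/49) = -936/7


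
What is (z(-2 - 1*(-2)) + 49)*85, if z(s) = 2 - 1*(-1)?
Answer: 4420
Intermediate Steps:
z(s) = 3 (z(s) = 2 + 1 = 3)
(z(-2 - 1*(-2)) + 49)*85 = (3 + 49)*85 = 52*85 = 4420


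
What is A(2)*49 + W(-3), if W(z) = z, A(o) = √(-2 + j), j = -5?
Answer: -3 + 49*I*√7 ≈ -3.0 + 129.64*I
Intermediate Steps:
A(o) = I*√7 (A(o) = √(-2 - 5) = √(-7) = I*√7)
A(2)*49 + W(-3) = (I*√7)*49 - 3 = 49*I*√7 - 3 = -3 + 49*I*√7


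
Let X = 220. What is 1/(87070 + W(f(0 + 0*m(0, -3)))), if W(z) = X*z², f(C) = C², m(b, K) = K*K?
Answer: 1/87070 ≈ 1.1485e-5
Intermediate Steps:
m(b, K) = K²
W(z) = 220*z²
1/(87070 + W(f(0 + 0*m(0, -3)))) = 1/(87070 + 220*((0 + 0*(-3)²)²)²) = 1/(87070 + 220*((0 + 0*9)²)²) = 1/(87070 + 220*((0 + 0)²)²) = 1/(87070 + 220*(0²)²) = 1/(87070 + 220*0²) = 1/(87070 + 220*0) = 1/(87070 + 0) = 1/87070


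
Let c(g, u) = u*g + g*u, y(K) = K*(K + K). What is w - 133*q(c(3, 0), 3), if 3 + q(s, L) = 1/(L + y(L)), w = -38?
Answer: 1064/3 ≈ 354.67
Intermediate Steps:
y(K) = 2*K² (y(K) = K*(2*K) = 2*K²)
c(g, u) = 2*g*u (c(g, u) = g*u + g*u = 2*g*u)
q(s, L) = -3 + 1/(L + 2*L²)
w - 133*q(c(3, 0), 3) = -38 - 133*(1 - 6*3² - 3*3)/(3*(1 + 2*3)) = -38 - 133*(1 - 6*9 - 9)/(3*(1 + 6)) = -38 - 133*(1 - 54 - 9)/(3*7) = -38 - 133*(-62)/(3*7) = -38 - 133*(-62/21) = -38 + 1178/3 = 1064/3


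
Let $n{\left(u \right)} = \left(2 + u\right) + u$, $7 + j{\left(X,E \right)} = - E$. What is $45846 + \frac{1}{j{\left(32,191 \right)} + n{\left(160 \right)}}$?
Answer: $\frac{5684905}{124} \approx 45846.0$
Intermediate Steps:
$j{\left(X,E \right)} = -7 - E$
$n{\left(u \right)} = 2 + 2 u$
$45846 + \frac{1}{j{\left(32,191 \right)} + n{\left(160 \right)}} = 45846 + \frac{1}{\left(-7 - 191\right) + \left(2 + 2 \cdot 160\right)} = 45846 + \frac{1}{\left(-7 - 191\right) + \left(2 + 320\right)} = 45846 + \frac{1}{-198 + 322} = 45846 + \frac{1}{124} = \frac{5684905}{124}$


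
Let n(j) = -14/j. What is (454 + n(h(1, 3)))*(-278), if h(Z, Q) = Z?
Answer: -122320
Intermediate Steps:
(454 + n(h(1, 3)))*(-278) = (454 - 14/1)*(-278) = (454 - 14*1)*(-278) = (454 - 14)*(-278) = 440*(-278) = -122320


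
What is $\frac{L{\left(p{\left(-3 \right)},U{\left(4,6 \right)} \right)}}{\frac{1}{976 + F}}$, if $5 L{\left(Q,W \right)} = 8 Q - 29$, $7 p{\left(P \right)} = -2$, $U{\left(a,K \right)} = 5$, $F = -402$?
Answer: $- \frac{17958}{5} \approx -3591.6$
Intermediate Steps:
$p{\left(P \right)} = - \frac{2}{7}$ ($p{\left(P \right)} = \frac{1}{7} \left(-2\right) = - \frac{2}{7}$)
$L{\left(Q,W \right)} = - \frac{29}{5} + \frac{8 Q}{5}$ ($L{\left(Q,W \right)} = \frac{8 Q - 29}{5} = \frac{-29 + 8 Q}{5} = - \frac{29}{5} + \frac{8 Q}{5}$)
$\frac{L{\left(p{\left(-3 \right)},U{\left(4,6 \right)} \right)}}{\frac{1}{976 + F}} = \frac{- \frac{29}{5} + \frac{8}{5} \left(- \frac{2}{7}\right)}{\frac{1}{976 - 402}} = \frac{- \frac{29}{5} - \frac{16}{35}}{\frac{1}{574}} = - \frac{219 \frac{1}{\frac{1}{574}}}{35} = \left(- \frac{219}{35}\right) 574 = - \frac{17958}{5}$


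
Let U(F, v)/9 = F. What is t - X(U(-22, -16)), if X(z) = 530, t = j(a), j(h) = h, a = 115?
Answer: -415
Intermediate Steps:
U(F, v) = 9*F
t = 115
t - X(U(-22, -16)) = 115 - 1*530 = 115 - 530 = -415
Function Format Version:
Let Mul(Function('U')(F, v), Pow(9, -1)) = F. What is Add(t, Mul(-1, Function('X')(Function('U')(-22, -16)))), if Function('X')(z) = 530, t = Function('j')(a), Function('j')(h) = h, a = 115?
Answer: -415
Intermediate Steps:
Function('U')(F, v) = Mul(9, F)
t = 115
Add(t, Mul(-1, Function('X')(Function('U')(-22, -16)))) = Add(115, Mul(-1, 530)) = Add(115, -530) = -415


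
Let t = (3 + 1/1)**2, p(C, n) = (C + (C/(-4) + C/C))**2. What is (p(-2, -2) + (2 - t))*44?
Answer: -605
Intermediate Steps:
p(C, n) = (1 + 3*C/4)**2 (p(C, n) = (C + (C*(-1/4) + 1))**2 = (C + (-C/4 + 1))**2 = (C + (1 - C/4))**2 = (1 + 3*C/4)**2)
t = 16 (t = (3 + 1)**2 = 4**2 = 16)
(p(-2, -2) + (2 - t))*44 = ((4 + 3*(-2))**2/16 + (2 - 1*16))*44 = ((4 - 6)**2/16 + (2 - 16))*44 = ((1/16)*(-2)**2 - 14)*44 = ((1/16)*4 - 14)*44 = (1/4 - 14)*44 = -55/4*44 = -605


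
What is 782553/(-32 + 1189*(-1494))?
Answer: -782553/1776398 ≈ -0.44053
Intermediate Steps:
782553/(-32 + 1189*(-1494)) = 782553/(-32 - 1776366) = 782553/(-1776398) = 782553*(-1/1776398) = -782553/1776398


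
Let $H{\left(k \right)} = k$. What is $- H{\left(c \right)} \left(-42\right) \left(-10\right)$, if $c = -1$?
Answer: $420$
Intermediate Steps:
$- H{\left(c \right)} \left(-42\right) \left(-10\right) = - \left(-1\right) \left(-42\right) \left(-10\right) = - 42 \left(-10\right) = \left(-1\right) \left(-420\right) = 420$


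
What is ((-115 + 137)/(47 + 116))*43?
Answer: 946/163 ≈ 5.8037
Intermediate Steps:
((-115 + 137)/(47 + 116))*43 = (22/163)*43 = 946/163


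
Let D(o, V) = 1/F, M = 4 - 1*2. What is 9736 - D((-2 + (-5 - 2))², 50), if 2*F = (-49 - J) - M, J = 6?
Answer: 554954/57 ≈ 9736.0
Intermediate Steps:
M = 2 (M = 4 - 2 = 2)
F = -57/2 (F = ((-49 - 1*6) - 1*2)/2 = ((-49 - 6) - 2)/2 = (-55 - 2)/2 = (½)*(-57) = -57/2 ≈ -28.500)
D(o, V) = -2/57 (D(o, V) = 1/(-57/2) = -2/57)
9736 - D((-2 + (-5 - 2))², 50) = 9736 - 1*(-2/57) = 9736 + 2/57 = 554954/57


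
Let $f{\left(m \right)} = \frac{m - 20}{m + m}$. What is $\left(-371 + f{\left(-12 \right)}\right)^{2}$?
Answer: $\frac{1229881}{9} \approx 1.3665 \cdot 10^{5}$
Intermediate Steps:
$f{\left(m \right)} = \frac{-20 + m}{2 m}$
$\left(-371 + f{\left(-12 \right)}\right)^{2} = \left(-371 + \frac{-20 - 12}{2 \left(-12\right)}\right)^{2} = \left(-371 + \frac{1}{2} \left(- \frac{1}{12}\right) \left(-32\right)\right)^{2} = \left(-371 + \frac{4}{3}\right)^{2} = \left(- \frac{1109}{3}\right)^{2} = \frac{1229881}{9}$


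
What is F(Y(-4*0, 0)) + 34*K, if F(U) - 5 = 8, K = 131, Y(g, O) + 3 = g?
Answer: 4467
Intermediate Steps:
Y(g, O) = -3 + g
F(U) = 13 (F(U) = 5 + 8 = 13)
F(Y(-4*0, 0)) + 34*K = 13 + 34*131 = 13 + 4454 = 4467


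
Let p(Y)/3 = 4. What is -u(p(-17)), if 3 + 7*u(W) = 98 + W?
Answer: -107/7 ≈ -15.286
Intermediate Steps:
p(Y) = 12 (p(Y) = 3*4 = 12)
u(W) = 95/7 + W/7 (u(W) = -3/7 + (98 + W)/7 = -3/7 + (14 + W/7) = 95/7 + W/7)
-u(p(-17)) = -(95/7 + (⅐)*12) = -(95/7 + 12/7) = -1*107/7 = -107/7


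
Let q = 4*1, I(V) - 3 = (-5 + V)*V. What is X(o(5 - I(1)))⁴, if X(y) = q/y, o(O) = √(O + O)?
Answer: 16/9 ≈ 1.7778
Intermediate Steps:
I(V) = 3 + V*(-5 + V) (I(V) = 3 + (-5 + V)*V = 3 + V*(-5 + V))
q = 4
o(O) = √2*√O (o(O) = √(2*O) = √2*√O)
X(y) = 4/y
X(o(5 - I(1)))⁴ = (4/((√2*√(5 - (3 + 1² - 5*1)))))⁴ = (4/((√2*√(5 - (3 + 1 - 5)))))⁴ = (4/((√2*√(5 - 1*(-1)))))⁴ = (4/((√2*√(5 + 1))))⁴ = (4/((√2*√6)))⁴ = (4/((2*√3)))⁴ = (4*(√3/6))⁴ = (2*√3/3)⁴ = 16/9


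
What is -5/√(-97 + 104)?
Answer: -5*√7/7 ≈ -1.8898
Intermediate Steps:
-5/√(-97 + 104) = -5/√7 = (√7/7)*(-5) = -5*√7/7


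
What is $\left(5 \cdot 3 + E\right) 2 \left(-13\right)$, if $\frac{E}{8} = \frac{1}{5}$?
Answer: $- \frac{2158}{5} \approx -431.6$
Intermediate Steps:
$E = \frac{8}{5} \approx 1.6$
$\left(5 \cdot 3 + E\right) 2 \left(-13\right) = \left(5 \cdot 3 + \frac{8}{5}\right) 2 \left(-13\right) = \left(15 + \frac{8}{5}\right) 2 \left(-13\right) = \frac{83}{5} \cdot 2 \left(-13\right) = \frac{166}{5} \left(-13\right) = - \frac{2158}{5}$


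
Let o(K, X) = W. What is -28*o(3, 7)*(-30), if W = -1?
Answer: -840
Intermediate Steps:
o(K, X) = -1
-28*o(3, 7)*(-30) = -28*(-1)*(-30) = 28*(-30) = -840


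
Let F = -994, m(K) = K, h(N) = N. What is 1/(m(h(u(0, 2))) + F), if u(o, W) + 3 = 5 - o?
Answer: -1/992 ≈ -0.0010081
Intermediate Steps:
u(o, W) = 2 - o (u(o, W) = -3 + (5 - o) = 2 - o)
1/(m(h(u(0, 2))) + F) = 1/((2 - 1*0) - 994) = 1/((2 + 0) - 994) = 1/(2 - 994) = 1/(-992) = -1/992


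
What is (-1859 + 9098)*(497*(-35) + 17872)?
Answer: 3453003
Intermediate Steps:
(-1859 + 9098)*(497*(-35) + 17872) = 7239*(-17395 + 17872) = 7239*477 = 3453003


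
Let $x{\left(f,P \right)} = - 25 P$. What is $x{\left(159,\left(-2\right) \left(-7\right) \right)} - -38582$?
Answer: $38232$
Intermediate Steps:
$x{\left(159,\left(-2\right) \left(-7\right) \right)} - -38582 = - 25 \left(\left(-2\right) \left(-7\right)\right) - -38582 = \left(-25\right) 14 + 38582 = -350 + 38582 = 38232$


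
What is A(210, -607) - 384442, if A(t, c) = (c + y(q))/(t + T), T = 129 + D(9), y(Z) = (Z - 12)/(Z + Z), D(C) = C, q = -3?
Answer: -89190947/232 ≈ -3.8444e+5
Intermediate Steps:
y(Z) = (-12 + Z)/(2*Z) (y(Z) = (-12 + Z)/((2*Z)) = (-12 + Z)*(1/(2*Z)) = (-12 + Z)/(2*Z))
T = 138 (T = 129 + 9 = 138)
A(t, c) = (5/2 + c)/(138 + t) (A(t, c) = (c + (1/2)*(-12 - 3)/(-3))/(t + 138) = (c + (1/2)*(-1/3)*(-15))/(138 + t) = (c + 5/2)/(138 + t) = (5/2 + c)/(138 + t))
A(210, -607) - 384442 = (5/2 - 607)/(138 + 210) - 384442 = -1209/2/348 - 384442 = (1/348)*(-1209/2) - 384442 = -403/232 - 384442 = -89190947/232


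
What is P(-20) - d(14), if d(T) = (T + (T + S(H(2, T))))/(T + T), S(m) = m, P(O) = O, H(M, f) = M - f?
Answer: -144/7 ≈ -20.571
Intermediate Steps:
d(T) = (2 + T)/(2*T) (d(T) = (T + (T + (2 - T)))/(T + T) = (T + 2)/((2*T)) = (2 + T)*(1/(2*T)) = (2 + T)/(2*T))
P(-20) - d(14) = -20 - (2 + 14)/(2*14) = -20 - 16/(2*14) = -20 - 1*4/7 = -20 - 4/7 = -144/7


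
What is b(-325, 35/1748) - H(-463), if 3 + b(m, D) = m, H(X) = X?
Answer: 135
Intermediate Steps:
b(m, D) = -3 + m
b(-325, 35/1748) - H(-463) = (-3 - 325) - 1*(-463) = -328 + 463 = 135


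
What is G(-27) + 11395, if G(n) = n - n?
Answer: 11395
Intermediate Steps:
G(n) = 0
G(-27) + 11395 = 0 + 11395 = 11395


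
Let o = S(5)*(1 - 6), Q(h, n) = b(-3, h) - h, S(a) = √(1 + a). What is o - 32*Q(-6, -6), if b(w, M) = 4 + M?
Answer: -128 - 5*√6 ≈ -140.25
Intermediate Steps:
Q(h, n) = 4 (Q(h, n) = (4 + h) - h = 4)
o = -5*√6 (o = √(1 + 5)*(1 - 6) = √6*(-5) = -5*√6 ≈ -12.247)
o - 32*Q(-6, -6) = -5*√6 - 32*4 = -5*√6 - 128 = -128 - 5*√6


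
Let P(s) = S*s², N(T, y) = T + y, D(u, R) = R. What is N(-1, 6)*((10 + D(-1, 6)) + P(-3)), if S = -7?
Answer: -235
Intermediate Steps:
P(s) = -7*s²
N(-1, 6)*((10 + D(-1, 6)) + P(-3)) = (-1 + 6)*((10 + 6) - 7*(-3)²) = 5*(16 - 7*9) = 5*(16 - 63) = 5*(-47) = -235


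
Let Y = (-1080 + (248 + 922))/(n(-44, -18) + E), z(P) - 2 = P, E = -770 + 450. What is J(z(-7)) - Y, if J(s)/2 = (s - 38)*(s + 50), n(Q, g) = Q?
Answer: -704295/182 ≈ -3869.8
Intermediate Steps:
E = -320
z(P) = 2 + P
Y = -45/182 (Y = (-1080 + (248 + 922))/(-44 - 320) = (-1080 + 1170)/(-364) = 90*(-1/364) = -45/182 ≈ -0.24725)
J(s) = 2*(-38 + s)*(50 + s) (J(s) = 2*((s - 38)*(s + 50)) = 2*((-38 + s)*(50 + s)) = 2*(-38 + s)*(50 + s))
J(z(-7)) - Y = (-3800 + 2*(2 - 7)² + 24*(2 - 7)) - 1*(-45/182) = (-3800 + 2*(-5)² + 24*(-5)) + 45/182 = (-3800 + 2*25 - 120) + 45/182 = (-3800 + 50 - 120) + 45/182 = -3870 + 45/182 = -704295/182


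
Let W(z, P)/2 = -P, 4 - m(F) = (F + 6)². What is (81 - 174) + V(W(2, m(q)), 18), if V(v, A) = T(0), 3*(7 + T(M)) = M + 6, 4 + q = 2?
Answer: -98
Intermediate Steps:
q = -2 (q = -4 + 2 = -2)
m(F) = 4 - (6 + F)² (m(F) = 4 - (F + 6)² = 4 - (6 + F)²)
T(M) = -5 + M/3 (T(M) = -7 + (M + 6)/3 = -7 + (6 + M)/3 = -7 + (2 + M/3) = -5 + M/3)
W(z, P) = -2*P (W(z, P) = 2*(-P) = -2*P)
V(v, A) = -5 (V(v, A) = -5 + (⅓)*0 = -5 + 0 = -5)
(81 - 174) + V(W(2, m(q)), 18) = (81 - 174) - 5 = -93 - 5 = -98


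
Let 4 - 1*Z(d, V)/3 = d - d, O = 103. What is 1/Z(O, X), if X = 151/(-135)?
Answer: 1/12 ≈ 0.083333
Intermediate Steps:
X = -151/135 (X = 151*(-1/135) = -151/135 ≈ -1.1185)
Z(d, V) = 12 (Z(d, V) = 12 - 3*(d - d) = 12 - 3*0 = 12 + 0 = 12)
1/Z(O, X) = 1/12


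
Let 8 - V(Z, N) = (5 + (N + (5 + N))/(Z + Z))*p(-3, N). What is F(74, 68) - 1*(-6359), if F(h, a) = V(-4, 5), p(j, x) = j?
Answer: 51011/8 ≈ 6376.4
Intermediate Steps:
V(Z, N) = 23 + 3*(5 + 2*N)/(2*Z) (V(Z, N) = 8 - (5 + (N + (5 + N))/(Z + Z))*(-3) = 8 - (5 + (5 + 2*N)/((2*Z)))*(-3) = 8 - (5 + (5 + 2*N)*(1/(2*Z)))*(-3) = 8 - (5 + (5 + 2*N)/(2*Z))*(-3) = 8 - (-15 - 3*(5 + 2*N)/(2*Z)) = 8 + (15 + 3*(5 + 2*N)/(2*Z)) = 23 + 3*(5 + 2*N)/(2*Z))
F(h, a) = 139/8 (F(h, a) = (1/2)*(15 + 6*5 + 46*(-4))/(-4) = (1/2)*(-1/4)*(15 + 30 - 184) = (1/2)*(-1/4)*(-139) = 139/8)
F(74, 68) - 1*(-6359) = 139/8 - 1*(-6359) = 139/8 + 6359 = 51011/8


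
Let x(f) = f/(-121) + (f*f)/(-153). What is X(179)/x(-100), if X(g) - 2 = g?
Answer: -3350853/1194700 ≈ -2.8048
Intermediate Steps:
X(g) = 2 + g
x(f) = -f/121 - f²/153 (x(f) = f*(-1/121) + f²*(-1/153) = -f/121 - f²/153)
X(179)/x(-100) = (2 + 179)/((-1/18513*(-100)*(153 + 121*(-100)))) = 181/((-1/18513*(-100)*(153 - 12100))) = 181/((-1/18513*(-100)*(-11947))) = 181/(-1194700/18513) = 181*(-18513/1194700) = -3350853/1194700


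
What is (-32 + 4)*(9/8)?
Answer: -63/2 ≈ -31.500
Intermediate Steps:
(-32 + 4)*(9/8) = -252/8 = -28*9/8 = -63/2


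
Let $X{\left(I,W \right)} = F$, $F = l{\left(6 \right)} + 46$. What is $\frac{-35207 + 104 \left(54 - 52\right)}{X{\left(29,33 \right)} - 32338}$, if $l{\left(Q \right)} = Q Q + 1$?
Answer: $\frac{34999}{32255} \approx 1.0851$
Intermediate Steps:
$l{\left(Q \right)} = 1 + Q^{2}$ ($l{\left(Q \right)} = Q^{2} + 1 = 1 + Q^{2}$)
$F = 83$ ($F = \left(1 + 6^{2}\right) + 46 = \left(1 + 36\right) + 46 = 37 + 46 = 83$)
$X{\left(I,W \right)} = 83$
$\frac{-35207 + 104 \left(54 - 52\right)}{X{\left(29,33 \right)} - 32338} = \frac{-35207 + 104 \left(54 - 52\right)}{83 - 32338} = \frac{-35207 + 104 \cdot 2}{-32255} = \left(-35207 + 208\right) \left(- \frac{1}{32255}\right) = \left(-34999\right) \left(- \frac{1}{32255}\right) = \frac{34999}{32255}$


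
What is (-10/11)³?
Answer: -1000/1331 ≈ -0.75132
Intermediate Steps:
(-10/11)³ = -1000/1331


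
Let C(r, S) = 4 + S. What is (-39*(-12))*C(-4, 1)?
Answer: 2340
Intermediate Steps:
(-39*(-12))*C(-4, 1) = (-39*(-12))*(4 + 1) = 468*5 = 2340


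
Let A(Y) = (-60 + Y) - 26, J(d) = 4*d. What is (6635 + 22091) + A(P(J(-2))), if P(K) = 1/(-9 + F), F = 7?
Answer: 57279/2 ≈ 28640.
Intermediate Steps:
P(K) = -1/2 (P(K) = 1/(-9 + 7) = 1/(-2) = -1/2)
A(Y) = -86 + Y
(6635 + 22091) + A(P(J(-2))) = (6635 + 22091) + (-86 - 1/2) = 28726 - 173/2 = 57279/2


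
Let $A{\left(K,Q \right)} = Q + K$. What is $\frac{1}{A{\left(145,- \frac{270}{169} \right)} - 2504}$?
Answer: $- \frac{169}{398941} \approx -0.00042362$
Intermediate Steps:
$A{\left(K,Q \right)} = K + Q$
$\frac{1}{A{\left(145,- \frac{270}{169} \right)} - 2504} = \frac{1}{\left(145 - \frac{270}{169}\right) - 2504} = \frac{1}{\frac{24235}{169} - 2504} = \frac{1}{- \frac{398941}{169}} = - \frac{169}{398941}$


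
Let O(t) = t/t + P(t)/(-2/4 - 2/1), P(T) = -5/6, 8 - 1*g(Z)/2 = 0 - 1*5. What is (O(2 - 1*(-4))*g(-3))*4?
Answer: 416/3 ≈ 138.67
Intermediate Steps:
g(Z) = 26 (g(Z) = 16 - 2*(0 - 1*5) = 16 - 2*(0 - 5) = 16 - 2*(-5) = 16 + 10 = 26)
P(T) = -⅚ (P(T) = -5*⅙ = -⅚)
O(t) = 4/3 (O(t) = t/t - 5/(6*(-2/4 - 2/1)) = 1 - 5/(6*(-2*¼ - 2*1)) = 1 - 5/(6*(-½ - 2)) = 1 - 5/(6*(-5/2)) = 1 - ⅚*(-⅖) = 1 + ⅓ = 4/3)
(O(2 - 1*(-4))*g(-3))*4 = ((4/3)*26)*4 = (104/3)*4 = 416/3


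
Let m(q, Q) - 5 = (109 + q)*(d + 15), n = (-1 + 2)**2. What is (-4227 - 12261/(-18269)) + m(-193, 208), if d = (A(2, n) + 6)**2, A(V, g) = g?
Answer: -175333601/18269 ≈ -9597.3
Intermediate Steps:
n = 1 (n = 1**2 = 1)
d = 49 (d = (1 + 6)**2 = 7**2 = 49)
m(q, Q) = 6981 + 64*q (m(q, Q) = 5 + (109 + q)*(49 + 15) = 5 + (109 + q)*64 = 5 + (6976 + 64*q) = 6981 + 64*q)
(-4227 - 12261/(-18269)) + m(-193, 208) = (-4227 - 12261/(-18269)) + (6981 + 64*(-193)) = (-4227 - 12261*(-1/18269)) + (6981 - 12352) = (-4227 + 12261/18269) - 5371 = -77210802/18269 - 5371 = -175333601/18269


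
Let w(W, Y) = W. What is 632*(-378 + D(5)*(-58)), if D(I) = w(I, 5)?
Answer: -422176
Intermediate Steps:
D(I) = I
632*(-378 + D(5)*(-58)) = 632*(-378 + 5*(-58)) = 632*(-378 - 290) = 632*(-668) = -422176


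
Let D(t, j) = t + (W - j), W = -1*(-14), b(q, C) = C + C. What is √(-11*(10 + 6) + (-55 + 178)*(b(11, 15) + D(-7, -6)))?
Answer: √5113 ≈ 71.505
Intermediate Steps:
b(q, C) = 2*C
W = 14
D(t, j) = 14 + t - j (D(t, j) = t + (14 - j) = 14 + t - j)
√(-11*(10 + 6) + (-55 + 178)*(b(11, 15) + D(-7, -6))) = √(-11*(10 + 6) + (-55 + 178)*(2*15 + (14 - 7 - 1*(-6)))) = √(-11*16 + 123*(30 + (14 - 7 + 6))) = √(-176 + 123*(30 + 13)) = √(-176 + 123*43) = √(-176 + 5289) = √5113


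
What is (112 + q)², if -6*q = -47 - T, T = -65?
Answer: 11881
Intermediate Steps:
q = -3 (q = -(-47 - 1*(-65))/6 = -(-47 + 65)/6 = -⅙*18 = -3)
(112 + q)² = (112 - 3)² = 109² = 11881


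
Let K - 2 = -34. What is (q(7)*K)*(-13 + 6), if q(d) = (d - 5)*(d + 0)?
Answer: 3136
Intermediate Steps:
q(d) = d*(-5 + d) (q(d) = (-5 + d)*d = d*(-5 + d))
K = -32 (K = 2 - 34 = -32)
(q(7)*K)*(-13 + 6) = ((7*(-5 + 7))*(-32))*(-13 + 6) = ((7*2)*(-32))*(-7) = (14*(-32))*(-7) = -448*(-7) = 3136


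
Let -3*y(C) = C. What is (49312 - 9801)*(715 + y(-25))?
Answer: 85738870/3 ≈ 2.8580e+7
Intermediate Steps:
y(C) = -C/3
(49312 - 9801)*(715 + y(-25)) = (49312 - 9801)*(715 - 1/3*(-25)) = 39511*(715 + 25/3) = 39511*(2170/3) = 85738870/3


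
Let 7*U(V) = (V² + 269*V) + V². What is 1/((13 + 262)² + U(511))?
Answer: 1/169868 ≈ 5.8869e-6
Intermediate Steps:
U(V) = 2*V²/7 + 269*V/7 (U(V) = ((V² + 269*V) + V²)/7 = (2*V² + 269*V)/7 = 2*V²/7 + 269*V/7)
1/((13 + 262)² + U(511)) = 1/((13 + 262)² + (⅐)*511*(269 + 2*511)) = 1/(275² + (⅐)*511*(269 + 1022)) = 1/(75625 + (⅐)*511*1291) = 1/(75625 + 94243) = 1/169868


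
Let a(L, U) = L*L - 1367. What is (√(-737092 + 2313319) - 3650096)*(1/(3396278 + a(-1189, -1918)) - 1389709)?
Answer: 3049016061629710794/601079 - 6682599168087*√1576227/4808632 ≈ 5.0708e+12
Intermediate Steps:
a(L, U) = -1367 + L² (a(L, U) = L² - 1367 = -1367 + L²)
(√(-737092 + 2313319) - 3650096)*(1/(3396278 + a(-1189, -1918)) - 1389709) = (√(-737092 + 2313319) - 3650096)*(1/(3396278 + (-1367 + (-1189)²)) - 1389709) = (√1576227 - 3650096)*(1/(3396278 + (-1367 + 1413721)) - 1389709) = (-3650096 + √1576227)*(1/(3396278 + 1412354) - 1389709) = (-3650096 + √1576227)*(1/4808632 - 1389709) = (-3650096 + √1576227)*(-6682599168087/4808632) = 3049016061629710794/601079 - 6682599168087*√1576227/4808632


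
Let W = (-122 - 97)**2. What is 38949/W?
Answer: 12983/15987 ≈ 0.81210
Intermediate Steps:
W = 47961 (W = (-219)**2 = 47961)
38949/W = 38949/47961 = 38949*(1/47961) = 12983/15987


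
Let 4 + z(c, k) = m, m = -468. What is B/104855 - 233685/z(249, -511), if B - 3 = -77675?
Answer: 24466379491/49491560 ≈ 494.35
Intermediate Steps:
z(c, k) = -472 (z(c, k) = -4 - 468 = -472)
B = -77672 (B = 3 - 77675 = -77672)
B/104855 - 233685/z(249, -511) = -77672/104855 - 233685/(-472) = -77672*1/104855 - 233685*(-1/472) = -77672/104855 + 233685/472 = 24466379491/49491560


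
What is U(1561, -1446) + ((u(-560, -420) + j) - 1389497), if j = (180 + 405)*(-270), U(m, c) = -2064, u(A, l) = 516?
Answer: -1548995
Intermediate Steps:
j = -157950 (j = 585*(-270) = -157950)
U(1561, -1446) + ((u(-560, -420) + j) - 1389497) = -2064 + ((516 - 157950) - 1389497) = -2064 + (-157434 - 1389497) = -2064 - 1546931 = -1548995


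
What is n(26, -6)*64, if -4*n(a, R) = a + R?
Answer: -320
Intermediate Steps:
n(a, R) = -R/4 - a/4 (n(a, R) = -(a + R)/4 = -(R + a)/4 = -R/4 - a/4)
n(26, -6)*64 = (-1/4*(-6) - 1/4*26)*64 = (3/2 - 13/2)*64 = -5*64 = -320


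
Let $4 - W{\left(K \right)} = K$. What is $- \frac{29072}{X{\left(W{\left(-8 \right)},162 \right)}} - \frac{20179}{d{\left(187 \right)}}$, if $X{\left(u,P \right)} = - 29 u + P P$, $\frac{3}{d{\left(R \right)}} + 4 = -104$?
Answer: $\frac{2351495594}{3237} \approx 7.2644 \cdot 10^{5}$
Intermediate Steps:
$d{\left(R \right)} = - \frac{1}{36}$ ($d{\left(R \right)} = \frac{3}{-4 - 104} = \frac{3}{-108} = 3 \left(- \frac{1}{108}\right) = - \frac{1}{36}$)
$W{\left(K \right)} = 4 - K$
$X{\left(u,P \right)} = P^{2} - 29 u$ ($X{\left(u,P \right)} = - 29 u + P^{2} = P^{2} - 29 u$)
$- \frac{29072}{X{\left(W{\left(-8 \right)},162 \right)}} - \frac{20179}{d{\left(187 \right)}} = - \frac{29072}{162^{2} - 29 \left(4 - -8\right)} - \frac{20179}{- \frac{1}{36}} = - \frac{29072}{26244 - 29 \left(4 + 8\right)} - -726444 = - \frac{29072}{26244 - 348} + 726444 = - \frac{29072}{25896} + 726444 = \left(-29072\right) \frac{1}{25896} + 726444 = - \frac{3634}{3237} + 726444 = \frac{2351495594}{3237}$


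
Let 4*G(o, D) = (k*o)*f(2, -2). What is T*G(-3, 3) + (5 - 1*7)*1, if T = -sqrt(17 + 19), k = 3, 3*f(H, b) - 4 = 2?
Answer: 25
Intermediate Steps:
f(H, b) = 2 (f(H, b) = 4/3 + (1/3)*2 = 4/3 + 2/3 = 2)
G(o, D) = 3*o/2 (G(o, D) = ((3*o)*2)/4 = (6*o)/4 = 3*o/2)
T = -6 (T = -sqrt(36) = -1*6 = -6)
T*G(-3, 3) + (5 - 1*7)*1 = -9*(-3) + (5 - 1*7)*1 = -6*(-9/2) + (5 - 7)*1 = 27 - 2*1 = 27 - 2 = 25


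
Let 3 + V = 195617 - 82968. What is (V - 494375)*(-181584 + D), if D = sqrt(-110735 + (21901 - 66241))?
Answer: 69315878736 - 1908645*I*sqrt(6203) ≈ 6.9316e+10 - 1.5032e+8*I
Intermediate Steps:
D = 5*I*sqrt(6203) (D = sqrt(-110735 - 44340) = sqrt(-155075) = 5*I*sqrt(6203) ≈ 393.8*I)
V = 112646 (V = -3 + (195617 - 82968) = -3 + 112649 = 112646)
(V - 494375)*(-181584 + D) = (112646 - 494375)*(-181584 + 5*I*sqrt(6203)) = -381729*(-181584 + 5*I*sqrt(6203)) = 69315878736 - 1908645*I*sqrt(6203)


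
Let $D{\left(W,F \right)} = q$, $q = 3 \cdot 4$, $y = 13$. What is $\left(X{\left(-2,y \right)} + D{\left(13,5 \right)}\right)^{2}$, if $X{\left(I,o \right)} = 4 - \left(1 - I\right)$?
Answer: $169$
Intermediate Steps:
$q = 12$
$X{\left(I,o \right)} = 3 + I$ ($X{\left(I,o \right)} = 4 + \left(-1 + I\right) = 3 + I$)
$D{\left(W,F \right)} = 12$
$\left(X{\left(-2,y \right)} + D{\left(13,5 \right)}\right)^{2} = \left(\left(3 - 2\right) + 12\right)^{2} = \left(1 + 12\right)^{2} = 13^{2} = 169$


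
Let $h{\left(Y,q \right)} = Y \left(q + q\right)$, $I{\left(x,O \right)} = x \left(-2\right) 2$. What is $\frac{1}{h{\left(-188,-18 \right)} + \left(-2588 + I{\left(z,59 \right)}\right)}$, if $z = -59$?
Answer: $\frac{1}{4416} \approx 0.00022645$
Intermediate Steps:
$I{\left(x,O \right)} = - 4 x$ ($I{\left(x,O \right)} = - 2 x 2 = - 4 x$)
$h{\left(Y,q \right)} = 2 Y q$ ($h{\left(Y,q \right)} = Y 2 q = 2 Y q$)
$\frac{1}{h{\left(-188,-18 \right)} + \left(-2588 + I{\left(z,59 \right)}\right)} = \frac{1}{2 \left(-188\right) \left(-18\right) - 2352} = \frac{1}{6768 + \left(-2588 + 236\right)} = \frac{1}{6768 - 2352} = \frac{1}{4416}$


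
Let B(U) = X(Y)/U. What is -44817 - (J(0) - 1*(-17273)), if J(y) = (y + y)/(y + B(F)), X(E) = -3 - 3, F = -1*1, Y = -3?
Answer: -62090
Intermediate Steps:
F = -1
X(E) = -6
B(U) = -6/U
J(y) = 2*y/(6 + y) (J(y) = (y + y)/(y - 6/(-1)) = (2*y)/(y - 6*(-1)) = (2*y)/(y + 6) = (2*y)/(6 + y) = 2*y/(6 + y))
-44817 - (J(0) - 1*(-17273)) = -44817 - (2*0/(6 + 0) - 1*(-17273)) = -44817 - (2*0/6 + 17273) = -44817 - (2*0*(⅙) + 17273) = -44817 - (0 + 17273) = -44817 - 1*17273 = -44817 - 17273 = -62090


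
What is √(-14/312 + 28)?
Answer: 7*√3471/78 ≈ 5.2873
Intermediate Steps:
√(-14/312 + 28) = √(-14*1/312 + 28) = √(-7/156 + 28) = √(4361/156) = 7*√3471/78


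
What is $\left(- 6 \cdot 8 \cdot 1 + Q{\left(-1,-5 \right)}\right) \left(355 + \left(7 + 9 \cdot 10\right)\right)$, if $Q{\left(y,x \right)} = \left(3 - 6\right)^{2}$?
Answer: $-17628$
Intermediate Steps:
$Q{\left(y,x \right)} = 9$ ($Q{\left(y,x \right)} = \left(3 - 6\right)^{2} = \left(-3\right)^{2} = 9$)
$\left(- 6 \cdot 8 \cdot 1 + Q{\left(-1,-5 \right)}\right) \left(355 + \left(7 + 9 \cdot 10\right)\right) = \left(- 6 \cdot 8 \cdot 1 + 9\right) \left(355 + \left(7 + 9 \cdot 10\right)\right) = \left(\left(-6\right) 8 + 9\right) \left(355 + \left(7 + 90\right)\right) = \left(-48 + 9\right) \left(355 + 97\right) = \left(-39\right) 452 = -17628$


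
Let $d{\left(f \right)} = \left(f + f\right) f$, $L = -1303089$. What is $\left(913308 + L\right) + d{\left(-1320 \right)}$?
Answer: $3095019$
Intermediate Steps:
$d{\left(f \right)} = 2 f^{2}$ ($d{\left(f \right)} = 2 f f = 2 f^{2}$)
$\left(913308 + L\right) + d{\left(-1320 \right)} = \left(913308 - 1303089\right) + 2 \left(-1320\right)^{2} = -389781 + 2 \cdot 1742400 = -389781 + 3484800 = 3095019$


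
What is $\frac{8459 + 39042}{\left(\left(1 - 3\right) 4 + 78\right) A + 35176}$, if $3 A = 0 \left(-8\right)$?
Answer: $\frac{47501}{35176} \approx 1.3504$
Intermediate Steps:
$A = 0$ ($A = \frac{0 \left(-8\right)}{3} = \frac{1}{3} \cdot 0 = 0$)
$\frac{8459 + 39042}{\left(\left(1 - 3\right) 4 + 78\right) A + 35176} = \frac{8459 + 39042}{\left(\left(1 - 3\right) 4 + 78\right) 0 + 35176} = \frac{47501}{\left(\left(-2\right) 4 + 78\right) 0 + 35176} = \frac{47501}{\left(-8 + 78\right) 0 + 35176} = \frac{47501}{70 \cdot 0 + 35176} = \frac{47501}{0 + 35176} = \frac{47501}{35176}$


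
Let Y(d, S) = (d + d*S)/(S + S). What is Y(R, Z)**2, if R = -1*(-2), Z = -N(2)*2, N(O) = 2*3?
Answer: 121/144 ≈ 0.84028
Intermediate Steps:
N(O) = 6
Z = -12 (Z = -1*6*2 = -6*2 = -12)
R = 2
Y(d, S) = (d + S*d)/(2*S) (Y(d, S) = (d + S*d)/((2*S)) = (d + S*d)*(1/(2*S)) = (d + S*d)/(2*S))
Y(R, Z)**2 = ((1/2)*2*(1 - 12)/(-12))**2 = ((1/2)*2*(-1/12)*(-11))**2 = (11/12)**2 = 121/144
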